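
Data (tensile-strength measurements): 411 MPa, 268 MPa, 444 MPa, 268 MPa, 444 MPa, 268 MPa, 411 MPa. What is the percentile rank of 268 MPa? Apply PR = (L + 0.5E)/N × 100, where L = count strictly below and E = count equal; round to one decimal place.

21.4

N = 7.
Strictly below 268: 0. Equal to 268: 3.
PR = (0 + 0.5·3)/7 × 100 = 21.4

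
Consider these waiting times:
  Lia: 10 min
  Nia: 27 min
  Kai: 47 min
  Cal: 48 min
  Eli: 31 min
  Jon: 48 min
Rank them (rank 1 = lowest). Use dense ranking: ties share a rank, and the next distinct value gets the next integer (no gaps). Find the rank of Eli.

3

Sorted (ascending): 10, 27, 31, 47, 48, 48
The 2 values of 48 share dense rank 5.
Remaining distinct values take the next consecutive integers.
Eli has value 31 min → rank 3.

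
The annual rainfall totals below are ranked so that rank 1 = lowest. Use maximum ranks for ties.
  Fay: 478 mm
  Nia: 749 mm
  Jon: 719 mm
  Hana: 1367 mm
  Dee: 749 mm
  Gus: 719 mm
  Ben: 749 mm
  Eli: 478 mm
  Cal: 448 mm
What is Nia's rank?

Sorted (ascending): 448, 478, 478, 719, 719, 749, 749, 749, 1367
The 2 values of 478 occupy positions 2–3 → each gets rank 3.
The 2 values of 719 occupy positions 4–5 → each gets rank 5.
The 3 values of 749 occupy positions 6–8 → each gets rank 8.
Nia has value 749 mm → rank 8.

8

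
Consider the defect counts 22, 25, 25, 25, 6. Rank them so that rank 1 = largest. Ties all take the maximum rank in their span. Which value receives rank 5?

Sorted (descending): 25, 25, 25, 22, 6
The 3 values of 25 occupy positions 1–3 → each gets rank 3.
Rank 5 → value 6.

6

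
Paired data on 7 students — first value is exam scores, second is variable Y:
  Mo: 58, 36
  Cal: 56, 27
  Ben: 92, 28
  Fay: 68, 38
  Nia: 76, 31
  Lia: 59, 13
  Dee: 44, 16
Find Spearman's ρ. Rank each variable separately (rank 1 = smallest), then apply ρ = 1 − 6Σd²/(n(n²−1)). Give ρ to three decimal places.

Ranks of variable 1: 3, 2, 7, 5, 6, 4, 1
Ranks of variable 2: 6, 3, 4, 7, 5, 1, 2
d = r₁ − r₂: -3, -1, 3, -2, 1, 3, -1
d²: 9, 1, 9, 4, 1, 9, 1; Σd² = 34
ρ = 1 − 6·34/(7·48) = 1 − 204/336 = 0.393

0.393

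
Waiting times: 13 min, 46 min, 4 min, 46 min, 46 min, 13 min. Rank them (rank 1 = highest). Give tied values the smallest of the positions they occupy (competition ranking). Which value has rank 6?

4

Sorted (descending): 46, 46, 46, 13, 13, 4
The 3 values of 46 occupy positions 1–3 → each gets rank 1.
The 2 values of 13 occupy positions 4–5 → each gets rank 4.
Rank 6 → value 4.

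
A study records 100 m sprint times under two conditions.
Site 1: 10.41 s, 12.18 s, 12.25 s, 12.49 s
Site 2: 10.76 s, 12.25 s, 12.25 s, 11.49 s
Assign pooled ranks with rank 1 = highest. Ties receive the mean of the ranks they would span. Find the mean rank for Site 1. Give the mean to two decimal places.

4.25

Sorted (descending): 12.49, 12.25, 12.25, 12.25, 12.18, 11.49, 10.76, 10.41
The 3 values of 12.25 occupy positions 2–4 → average rank 3.
Site 1 values → pooled ranks: 10.41→8, 12.18→5, 12.25→3, 12.49→1
Mean rank = (8 + 5 + 3 + 1) / 4 = 4.25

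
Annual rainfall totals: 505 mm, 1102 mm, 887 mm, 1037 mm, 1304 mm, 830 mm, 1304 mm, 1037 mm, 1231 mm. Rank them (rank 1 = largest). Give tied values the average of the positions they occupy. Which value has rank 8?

830

Sorted (descending): 1304, 1304, 1231, 1102, 1037, 1037, 887, 830, 505
The 2 values of 1304 occupy positions 1–2 → average rank (1+2)/2 = 1.5.
The 2 values of 1037 occupy positions 5–6 → average rank (5+6)/2 = 5.5.
Rank 8 → value 830.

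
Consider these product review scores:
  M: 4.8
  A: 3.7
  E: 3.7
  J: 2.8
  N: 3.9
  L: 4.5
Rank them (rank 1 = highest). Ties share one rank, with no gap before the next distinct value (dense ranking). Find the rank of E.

4

Sorted (descending): 4.8, 4.5, 3.9, 3.7, 3.7, 2.8
The 2 values of 3.7 share dense rank 4.
Remaining distinct values take the next consecutive integers.
E has value 3.7 → rank 4.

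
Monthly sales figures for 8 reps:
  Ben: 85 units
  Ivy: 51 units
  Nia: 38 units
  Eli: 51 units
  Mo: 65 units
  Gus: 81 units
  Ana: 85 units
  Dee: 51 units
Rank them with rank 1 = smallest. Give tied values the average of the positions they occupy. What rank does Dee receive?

Sorted (ascending): 38, 51, 51, 51, 65, 81, 85, 85
The 3 values of 51 occupy positions 2–4 → average rank 3.
The 2 values of 85 occupy positions 7–8 → average rank (7+8)/2 = 7.5.
Dee has value 51 units → rank 3.

3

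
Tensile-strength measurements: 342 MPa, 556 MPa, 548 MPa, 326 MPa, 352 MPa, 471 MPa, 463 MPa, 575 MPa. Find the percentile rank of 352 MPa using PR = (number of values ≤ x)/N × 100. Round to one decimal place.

37.5

N = 8.
Strictly below 352: 2. Equal to 352: 1.
PR = 3/8 × 100 = 37.5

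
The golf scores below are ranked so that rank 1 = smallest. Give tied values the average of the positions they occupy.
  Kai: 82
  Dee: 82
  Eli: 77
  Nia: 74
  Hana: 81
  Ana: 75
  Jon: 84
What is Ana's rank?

Sorted (ascending): 74, 75, 77, 81, 82, 82, 84
The 2 values of 82 occupy positions 5–6 → average rank (5+6)/2 = 5.5.
Ana has value 75 → rank 2.

2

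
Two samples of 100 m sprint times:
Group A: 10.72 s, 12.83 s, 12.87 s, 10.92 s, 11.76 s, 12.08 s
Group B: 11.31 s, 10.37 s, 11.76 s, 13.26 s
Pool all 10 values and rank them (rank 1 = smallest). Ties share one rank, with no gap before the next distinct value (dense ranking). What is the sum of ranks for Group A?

Sorted (ascending): 10.37, 10.72, 10.92, 11.31, 11.76, 11.76, 12.08, 12.83, 12.87, 13.26
The 2 values of 11.76 share dense rank 5.
Remaining distinct values take the next consecutive integers.
Group A values → pooled ranks: 10.72→2, 12.83→7, 12.87→8, 10.92→3, 11.76→5, 12.08→6
Rank sum = 2 + 7 + 8 + 3 + 5 + 6 = 31

31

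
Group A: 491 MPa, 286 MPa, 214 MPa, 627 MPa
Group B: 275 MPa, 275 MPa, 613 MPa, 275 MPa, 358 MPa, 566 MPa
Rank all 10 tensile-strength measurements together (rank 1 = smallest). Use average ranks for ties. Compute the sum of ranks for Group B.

32

Sorted (ascending): 214, 275, 275, 275, 286, 358, 491, 566, 613, 627
The 3 values of 275 occupy positions 2–4 → average rank 3.
Group B values → pooled ranks: 275→3, 275→3, 613→9, 275→3, 358→6, 566→8
Rank sum = 3 + 3 + 9 + 3 + 6 + 8 = 32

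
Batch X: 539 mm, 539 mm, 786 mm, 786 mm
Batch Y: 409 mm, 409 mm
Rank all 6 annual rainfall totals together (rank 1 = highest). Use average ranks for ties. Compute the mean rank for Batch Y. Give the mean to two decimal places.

Sorted (descending): 786, 786, 539, 539, 409, 409
The 2 values of 786 occupy positions 1–2 → average rank (1+2)/2 = 1.5.
The 2 values of 539 occupy positions 3–4 → average rank (3+4)/2 = 3.5.
The 2 values of 409 occupy positions 5–6 → average rank (5+6)/2 = 5.5.
Batch Y values → pooled ranks: 409→5.5, 409→5.5
Mean rank = (5.5 + 5.5) / 2 = 5.50

5.50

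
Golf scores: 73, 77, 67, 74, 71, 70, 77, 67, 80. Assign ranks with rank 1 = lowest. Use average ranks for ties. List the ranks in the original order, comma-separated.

5, 7.5, 1.5, 6, 4, 3, 7.5, 1.5, 9

Sorted (ascending): 67, 67, 70, 71, 73, 74, 77, 77, 80
The 2 values of 67 occupy positions 1–2 → average rank (1+2)/2 = 1.5.
The 2 values of 77 occupy positions 7–8 → average rank (7+8)/2 = 7.5.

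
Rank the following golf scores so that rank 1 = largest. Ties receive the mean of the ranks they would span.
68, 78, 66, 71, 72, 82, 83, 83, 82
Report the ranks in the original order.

Sorted (descending): 83, 83, 82, 82, 78, 72, 71, 68, 66
The 2 values of 83 occupy positions 1–2 → average rank (1+2)/2 = 1.5.
The 2 values of 82 occupy positions 3–4 → average rank (3+4)/2 = 3.5.

8, 5, 9, 7, 6, 3.5, 1.5, 1.5, 3.5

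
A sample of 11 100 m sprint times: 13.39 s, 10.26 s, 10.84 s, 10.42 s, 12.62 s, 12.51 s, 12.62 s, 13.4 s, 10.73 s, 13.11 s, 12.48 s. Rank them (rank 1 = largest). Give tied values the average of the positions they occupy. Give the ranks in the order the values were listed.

Sorted (descending): 13.4, 13.39, 13.11, 12.62, 12.62, 12.51, 12.48, 10.84, 10.73, 10.42, 10.26
The 2 values of 12.62 occupy positions 4–5 → average rank (4+5)/2 = 4.5.

2, 11, 8, 10, 4.5, 6, 4.5, 1, 9, 3, 7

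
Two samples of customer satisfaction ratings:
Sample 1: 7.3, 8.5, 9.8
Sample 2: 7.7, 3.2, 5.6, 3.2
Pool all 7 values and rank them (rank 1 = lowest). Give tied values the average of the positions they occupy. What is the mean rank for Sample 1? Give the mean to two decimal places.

5.67

Sorted (ascending): 3.2, 3.2, 5.6, 7.3, 7.7, 8.5, 9.8
The 2 values of 3.2 occupy positions 1–2 → average rank (1+2)/2 = 1.5.
Sample 1 values → pooled ranks: 7.3→4, 8.5→6, 9.8→7
Mean rank = (4 + 6 + 7) / 3 = 5.67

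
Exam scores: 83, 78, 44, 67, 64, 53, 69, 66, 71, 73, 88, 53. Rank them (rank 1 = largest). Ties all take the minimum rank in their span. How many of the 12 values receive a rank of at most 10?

Sorted (descending): 88, 83, 78, 73, 71, 69, 67, 66, 64, 53, 53, 44
The 2 values of 53 occupy positions 10–11 → each gets rank 10.
Ranks ≤ 10: {1, 2, 3, 4, 5, 6, 7, 8, 9, 10, 10} → 11 values.

11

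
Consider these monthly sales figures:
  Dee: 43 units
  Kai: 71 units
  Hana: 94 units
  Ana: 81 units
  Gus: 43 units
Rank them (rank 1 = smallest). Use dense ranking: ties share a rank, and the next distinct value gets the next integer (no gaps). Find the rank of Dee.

Sorted (ascending): 43, 43, 71, 81, 94
The 2 values of 43 share dense rank 1.
Remaining distinct values take the next consecutive integers.
Dee has value 43 units → rank 1.

1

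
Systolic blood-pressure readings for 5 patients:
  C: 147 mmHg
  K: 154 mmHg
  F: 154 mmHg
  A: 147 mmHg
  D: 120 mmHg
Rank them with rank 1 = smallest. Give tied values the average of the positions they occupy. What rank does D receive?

Sorted (ascending): 120, 147, 147, 154, 154
The 2 values of 147 occupy positions 2–3 → average rank (2+3)/2 = 2.5.
The 2 values of 154 occupy positions 4–5 → average rank (4+5)/2 = 4.5.
D has value 120 mmHg → rank 1.

1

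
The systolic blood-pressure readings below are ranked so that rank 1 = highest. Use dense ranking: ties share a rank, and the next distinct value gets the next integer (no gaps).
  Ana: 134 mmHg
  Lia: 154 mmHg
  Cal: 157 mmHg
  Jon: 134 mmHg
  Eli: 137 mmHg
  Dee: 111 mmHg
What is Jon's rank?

4

Sorted (descending): 157, 154, 137, 134, 134, 111
The 2 values of 134 share dense rank 4.
Remaining distinct values take the next consecutive integers.
Jon has value 134 mmHg → rank 4.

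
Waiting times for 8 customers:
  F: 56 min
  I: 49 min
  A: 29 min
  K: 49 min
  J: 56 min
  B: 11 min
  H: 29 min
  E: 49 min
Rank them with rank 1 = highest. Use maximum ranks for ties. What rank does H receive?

7

Sorted (descending): 56, 56, 49, 49, 49, 29, 29, 11
The 2 values of 56 occupy positions 1–2 → each gets rank 2.
The 3 values of 49 occupy positions 3–5 → each gets rank 5.
The 2 values of 29 occupy positions 6–7 → each gets rank 7.
H has value 29 min → rank 7.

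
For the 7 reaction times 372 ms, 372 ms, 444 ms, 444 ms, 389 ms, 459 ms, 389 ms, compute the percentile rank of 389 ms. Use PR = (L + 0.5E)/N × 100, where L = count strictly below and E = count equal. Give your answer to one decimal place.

42.9

N = 7.
Strictly below 389: 2. Equal to 389: 2.
PR = (2 + 0.5·2)/7 × 100 = 42.9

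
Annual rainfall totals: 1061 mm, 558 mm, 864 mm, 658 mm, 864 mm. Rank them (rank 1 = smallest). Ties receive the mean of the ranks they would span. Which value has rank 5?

Sorted (ascending): 558, 658, 864, 864, 1061
The 2 values of 864 occupy positions 3–4 → average rank (3+4)/2 = 3.5.
Rank 5 → value 1061.

1061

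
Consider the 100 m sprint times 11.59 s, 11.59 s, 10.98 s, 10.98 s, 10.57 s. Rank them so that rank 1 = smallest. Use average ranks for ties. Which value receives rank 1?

Sorted (ascending): 10.57, 10.98, 10.98, 11.59, 11.59
The 2 values of 10.98 occupy positions 2–3 → average rank (2+3)/2 = 2.5.
The 2 values of 11.59 occupy positions 4–5 → average rank (4+5)/2 = 4.5.
Rank 1 → value 10.57.

10.57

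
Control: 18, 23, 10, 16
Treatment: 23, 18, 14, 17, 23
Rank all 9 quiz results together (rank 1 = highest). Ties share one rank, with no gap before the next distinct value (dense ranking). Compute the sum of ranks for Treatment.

Sorted (descending): 23, 23, 23, 18, 18, 17, 16, 14, 10
The 3 values of 23 share dense rank 1.
The 2 values of 18 share dense rank 2.
Remaining distinct values take the next consecutive integers.
Treatment values → pooled ranks: 23→1, 18→2, 14→5, 17→3, 23→1
Rank sum = 1 + 2 + 5 + 3 + 1 = 12

12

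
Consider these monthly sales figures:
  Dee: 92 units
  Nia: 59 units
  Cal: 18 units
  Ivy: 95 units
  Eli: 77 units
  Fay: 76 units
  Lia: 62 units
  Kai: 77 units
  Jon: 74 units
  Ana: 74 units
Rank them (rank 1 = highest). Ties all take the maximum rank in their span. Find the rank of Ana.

7

Sorted (descending): 95, 92, 77, 77, 76, 74, 74, 62, 59, 18
The 2 values of 77 occupy positions 3–4 → each gets rank 4.
The 2 values of 74 occupy positions 6–7 → each gets rank 7.
Ana has value 74 units → rank 7.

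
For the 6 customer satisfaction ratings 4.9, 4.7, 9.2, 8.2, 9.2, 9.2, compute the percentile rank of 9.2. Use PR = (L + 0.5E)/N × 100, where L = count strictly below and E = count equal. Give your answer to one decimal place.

N = 6.
Strictly below 9.2: 3. Equal to 9.2: 3.
PR = (3 + 0.5·3)/6 × 100 = 75.0

75.0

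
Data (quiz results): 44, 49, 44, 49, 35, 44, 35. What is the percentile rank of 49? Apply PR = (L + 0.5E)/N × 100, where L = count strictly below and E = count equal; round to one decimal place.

N = 7.
Strictly below 49: 5. Equal to 49: 2.
PR = (5 + 0.5·2)/7 × 100 = 85.7

85.7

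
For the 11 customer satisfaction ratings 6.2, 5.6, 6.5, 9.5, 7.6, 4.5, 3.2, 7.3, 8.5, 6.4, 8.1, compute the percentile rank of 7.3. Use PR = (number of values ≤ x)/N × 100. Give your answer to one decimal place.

63.6

N = 11.
Strictly below 7.3: 6. Equal to 7.3: 1.
PR = 7/11 × 100 = 63.6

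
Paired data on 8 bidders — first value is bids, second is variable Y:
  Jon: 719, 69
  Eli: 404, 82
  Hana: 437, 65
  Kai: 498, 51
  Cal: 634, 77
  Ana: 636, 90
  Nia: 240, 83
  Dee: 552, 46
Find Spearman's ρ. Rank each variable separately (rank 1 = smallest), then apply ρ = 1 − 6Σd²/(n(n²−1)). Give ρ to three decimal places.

-0.071

Ranks of variable 1: 8, 2, 3, 4, 6, 7, 1, 5
Ranks of variable 2: 4, 6, 3, 2, 5, 8, 7, 1
d = r₁ − r₂: 4, -4, 0, 2, 1, -1, -6, 4
d²: 16, 16, 0, 4, 1, 1, 36, 16; Σd² = 90
ρ = 1 − 6·90/(8·63) = 1 − 540/504 = -0.071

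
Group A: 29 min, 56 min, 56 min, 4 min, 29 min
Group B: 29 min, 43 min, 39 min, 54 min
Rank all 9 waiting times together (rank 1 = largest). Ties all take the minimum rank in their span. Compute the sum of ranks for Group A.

Sorted (descending): 56, 56, 54, 43, 39, 29, 29, 29, 4
The 2 values of 56 occupy positions 1–2 → each gets rank 1.
The 3 values of 29 occupy positions 6–8 → each gets rank 6.
Group A values → pooled ranks: 29→6, 56→1, 56→1, 4→9, 29→6
Rank sum = 6 + 1 + 1 + 9 + 6 = 23

23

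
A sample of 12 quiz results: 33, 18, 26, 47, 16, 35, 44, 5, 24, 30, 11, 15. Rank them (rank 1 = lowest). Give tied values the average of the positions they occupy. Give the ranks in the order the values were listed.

9, 5, 7, 12, 4, 10, 11, 1, 6, 8, 2, 3

Sorted (ascending): 5, 11, 15, 16, 18, 24, 26, 30, 33, 35, 44, 47
No ties — each value takes its position as its rank.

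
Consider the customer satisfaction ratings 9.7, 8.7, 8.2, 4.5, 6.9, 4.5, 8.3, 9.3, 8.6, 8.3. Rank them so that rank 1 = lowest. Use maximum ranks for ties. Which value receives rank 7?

8.6

Sorted (ascending): 4.5, 4.5, 6.9, 8.2, 8.3, 8.3, 8.6, 8.7, 9.3, 9.7
The 2 values of 4.5 occupy positions 1–2 → each gets rank 2.
The 2 values of 8.3 occupy positions 5–6 → each gets rank 6.
Rank 7 → value 8.6.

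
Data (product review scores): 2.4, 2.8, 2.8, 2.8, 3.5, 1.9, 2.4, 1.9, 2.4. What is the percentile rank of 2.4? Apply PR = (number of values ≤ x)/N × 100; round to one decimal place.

N = 9.
Strictly below 2.4: 2. Equal to 2.4: 3.
PR = 5/9 × 100 = 55.6

55.6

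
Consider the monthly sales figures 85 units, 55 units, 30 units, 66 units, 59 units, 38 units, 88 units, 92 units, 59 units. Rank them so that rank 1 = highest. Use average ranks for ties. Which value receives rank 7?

Sorted (descending): 92, 88, 85, 66, 59, 59, 55, 38, 30
The 2 values of 59 occupy positions 5–6 → average rank (5+6)/2 = 5.5.
Rank 7 → value 55.

55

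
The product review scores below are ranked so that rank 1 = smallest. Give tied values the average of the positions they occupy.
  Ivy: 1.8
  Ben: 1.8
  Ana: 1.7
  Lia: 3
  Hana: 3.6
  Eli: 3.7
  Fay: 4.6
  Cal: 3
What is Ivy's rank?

Sorted (ascending): 1.7, 1.8, 1.8, 3, 3, 3.6, 3.7, 4.6
The 2 values of 1.8 occupy positions 2–3 → average rank (2+3)/2 = 2.5.
The 2 values of 3 occupy positions 4–5 → average rank (4+5)/2 = 4.5.
Ivy has value 1.8 → rank 2.5.

2.5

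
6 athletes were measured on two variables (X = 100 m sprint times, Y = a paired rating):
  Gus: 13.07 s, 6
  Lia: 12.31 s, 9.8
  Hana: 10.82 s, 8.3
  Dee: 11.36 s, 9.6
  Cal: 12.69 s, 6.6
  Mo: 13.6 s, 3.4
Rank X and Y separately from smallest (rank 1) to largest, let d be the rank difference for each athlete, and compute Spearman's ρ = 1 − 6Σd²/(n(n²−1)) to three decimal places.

Ranks of variable 1: 5, 3, 1, 2, 4, 6
Ranks of variable 2: 2, 6, 4, 5, 3, 1
d = r₁ − r₂: 3, -3, -3, -3, 1, 5
d²: 9, 9, 9, 9, 1, 25; Σd² = 62
ρ = 1 − 6·62/(6·35) = 1 − 372/210 = -0.771

-0.771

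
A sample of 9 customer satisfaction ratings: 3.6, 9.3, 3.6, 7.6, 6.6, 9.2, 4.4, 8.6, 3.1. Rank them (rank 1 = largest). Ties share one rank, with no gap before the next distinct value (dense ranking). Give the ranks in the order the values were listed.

7, 1, 7, 4, 5, 2, 6, 3, 8

Sorted (descending): 9.3, 9.2, 8.6, 7.6, 6.6, 4.4, 3.6, 3.6, 3.1
The 2 values of 3.6 share dense rank 7.
Remaining distinct values take the next consecutive integers.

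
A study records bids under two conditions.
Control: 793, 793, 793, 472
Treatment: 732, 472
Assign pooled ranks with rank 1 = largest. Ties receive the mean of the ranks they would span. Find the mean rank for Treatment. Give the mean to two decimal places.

Sorted (descending): 793, 793, 793, 732, 472, 472
The 3 values of 793 occupy positions 1–3 → average rank 2.
The 2 values of 472 occupy positions 5–6 → average rank (5+6)/2 = 5.5.
Treatment values → pooled ranks: 732→4, 472→5.5
Mean rank = (4 + 5.5) / 2 = 4.75

4.75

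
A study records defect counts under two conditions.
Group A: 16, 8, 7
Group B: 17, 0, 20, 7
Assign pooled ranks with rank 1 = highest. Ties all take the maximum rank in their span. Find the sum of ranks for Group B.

Sorted (descending): 20, 17, 16, 8, 7, 7, 0
The 2 values of 7 occupy positions 5–6 → each gets rank 6.
Group B values → pooled ranks: 17→2, 0→7, 20→1, 7→6
Rank sum = 2 + 7 + 1 + 6 = 16

16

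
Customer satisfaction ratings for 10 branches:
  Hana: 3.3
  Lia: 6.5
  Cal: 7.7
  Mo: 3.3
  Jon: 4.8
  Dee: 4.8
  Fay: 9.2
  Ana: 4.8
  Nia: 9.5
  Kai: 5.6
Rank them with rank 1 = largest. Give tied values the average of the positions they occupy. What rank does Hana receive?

9.5

Sorted (descending): 9.5, 9.2, 7.7, 6.5, 5.6, 4.8, 4.8, 4.8, 3.3, 3.3
The 3 values of 4.8 occupy positions 6–8 → average rank 7.
The 2 values of 3.3 occupy positions 9–10 → average rank (9+10)/2 = 9.5.
Hana has value 3.3 → rank 9.5.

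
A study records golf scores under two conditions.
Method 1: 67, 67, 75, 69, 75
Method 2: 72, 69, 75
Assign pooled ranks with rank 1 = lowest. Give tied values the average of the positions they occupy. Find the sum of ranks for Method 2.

Sorted (ascending): 67, 67, 69, 69, 72, 75, 75, 75
The 2 values of 67 occupy positions 1–2 → average rank (1+2)/2 = 1.5.
The 2 values of 69 occupy positions 3–4 → average rank (3+4)/2 = 3.5.
The 3 values of 75 occupy positions 6–8 → average rank 7.
Method 2 values → pooled ranks: 72→5, 69→3.5, 75→7
Rank sum = 5 + 3.5 + 7 = 15.5

15.5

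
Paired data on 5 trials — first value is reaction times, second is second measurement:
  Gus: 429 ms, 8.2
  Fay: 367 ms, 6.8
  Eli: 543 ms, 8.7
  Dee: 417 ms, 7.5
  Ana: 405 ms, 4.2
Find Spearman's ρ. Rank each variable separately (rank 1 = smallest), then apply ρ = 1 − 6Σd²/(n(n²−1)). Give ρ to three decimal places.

0.900

Ranks of variable 1: 4, 1, 5, 3, 2
Ranks of variable 2: 4, 2, 5, 3, 1
d = r₁ − r₂: 0, -1, 0, 0, 1
d²: 0, 1, 0, 0, 1; Σd² = 2
ρ = 1 − 6·2/(5·24) = 1 − 12/120 = 0.900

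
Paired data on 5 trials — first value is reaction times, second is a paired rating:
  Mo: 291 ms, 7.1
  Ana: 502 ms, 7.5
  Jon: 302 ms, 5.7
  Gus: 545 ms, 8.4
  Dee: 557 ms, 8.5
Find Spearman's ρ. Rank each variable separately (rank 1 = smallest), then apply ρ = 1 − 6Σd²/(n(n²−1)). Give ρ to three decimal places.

Ranks of variable 1: 1, 3, 2, 4, 5
Ranks of variable 2: 2, 3, 1, 4, 5
d = r₁ − r₂: -1, 0, 1, 0, 0
d²: 1, 0, 1, 0, 0; Σd² = 2
ρ = 1 − 6·2/(5·24) = 1 − 12/120 = 0.900

0.900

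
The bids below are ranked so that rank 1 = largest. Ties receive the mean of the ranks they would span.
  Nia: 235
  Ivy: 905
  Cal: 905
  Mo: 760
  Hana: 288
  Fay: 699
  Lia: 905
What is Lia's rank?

2

Sorted (descending): 905, 905, 905, 760, 699, 288, 235
The 3 values of 905 occupy positions 1–3 → average rank 2.
Lia has value 905 → rank 2.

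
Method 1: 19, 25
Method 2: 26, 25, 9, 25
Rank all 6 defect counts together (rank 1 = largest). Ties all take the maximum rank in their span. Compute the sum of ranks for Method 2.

Sorted (descending): 26, 25, 25, 25, 19, 9
The 3 values of 25 occupy positions 2–4 → each gets rank 4.
Method 2 values → pooled ranks: 26→1, 25→4, 9→6, 25→4
Rank sum = 1 + 4 + 6 + 4 = 15

15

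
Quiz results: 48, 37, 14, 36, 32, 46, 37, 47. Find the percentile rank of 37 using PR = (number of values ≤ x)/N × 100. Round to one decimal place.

62.5

N = 8.
Strictly below 37: 3. Equal to 37: 2.
PR = 5/8 × 100 = 62.5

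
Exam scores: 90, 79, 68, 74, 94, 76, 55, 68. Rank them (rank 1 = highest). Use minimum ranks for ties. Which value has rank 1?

94

Sorted (descending): 94, 90, 79, 76, 74, 68, 68, 55
The 2 values of 68 occupy positions 6–7 → each gets rank 6.
Rank 1 → value 94.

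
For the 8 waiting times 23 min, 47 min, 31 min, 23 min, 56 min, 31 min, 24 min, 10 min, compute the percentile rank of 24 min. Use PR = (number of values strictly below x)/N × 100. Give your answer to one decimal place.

N = 8.
Strictly below 24: 3. Equal to 24: 1.
PR = 3/8 × 100 = 37.5

37.5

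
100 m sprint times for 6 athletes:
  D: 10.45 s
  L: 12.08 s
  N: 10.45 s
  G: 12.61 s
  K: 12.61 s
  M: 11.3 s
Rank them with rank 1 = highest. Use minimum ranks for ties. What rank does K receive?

Sorted (descending): 12.61, 12.61, 12.08, 11.3, 10.45, 10.45
The 2 values of 12.61 occupy positions 1–2 → each gets rank 1.
The 2 values of 10.45 occupy positions 5–6 → each gets rank 5.
K has value 12.61 s → rank 1.

1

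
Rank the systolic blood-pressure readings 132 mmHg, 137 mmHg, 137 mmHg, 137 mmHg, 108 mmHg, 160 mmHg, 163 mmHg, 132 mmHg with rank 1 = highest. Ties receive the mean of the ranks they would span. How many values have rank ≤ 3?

2

Sorted (descending): 163, 160, 137, 137, 137, 132, 132, 108
The 3 values of 137 occupy positions 3–5 → average rank 4.
The 2 values of 132 occupy positions 6–7 → average rank (6+7)/2 = 6.5.
Ranks ≤ 3: {1, 2} → 2 values.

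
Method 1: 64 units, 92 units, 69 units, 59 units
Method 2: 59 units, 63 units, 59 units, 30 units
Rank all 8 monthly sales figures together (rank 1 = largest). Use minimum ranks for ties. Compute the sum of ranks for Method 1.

Sorted (descending): 92, 69, 64, 63, 59, 59, 59, 30
The 3 values of 59 occupy positions 5–7 → each gets rank 5.
Method 1 values → pooled ranks: 64→3, 92→1, 69→2, 59→5
Rank sum = 3 + 1 + 2 + 5 = 11

11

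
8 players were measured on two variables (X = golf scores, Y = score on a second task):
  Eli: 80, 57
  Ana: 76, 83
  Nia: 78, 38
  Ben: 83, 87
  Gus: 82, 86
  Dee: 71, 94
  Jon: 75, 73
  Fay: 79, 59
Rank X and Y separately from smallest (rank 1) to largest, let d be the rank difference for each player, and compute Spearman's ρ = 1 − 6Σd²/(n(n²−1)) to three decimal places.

-0.048

Ranks of variable 1: 6, 3, 4, 8, 7, 1, 2, 5
Ranks of variable 2: 2, 5, 1, 7, 6, 8, 4, 3
d = r₁ − r₂: 4, -2, 3, 1, 1, -7, -2, 2
d²: 16, 4, 9, 1, 1, 49, 4, 4; Σd² = 88
ρ = 1 − 6·88/(8·63) = 1 − 528/504 = -0.048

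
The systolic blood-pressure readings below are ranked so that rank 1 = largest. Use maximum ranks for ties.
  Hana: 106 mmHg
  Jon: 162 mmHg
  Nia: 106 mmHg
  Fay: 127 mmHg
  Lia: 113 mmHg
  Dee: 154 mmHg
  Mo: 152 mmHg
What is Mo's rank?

3

Sorted (descending): 162, 154, 152, 127, 113, 106, 106
The 2 values of 106 occupy positions 6–7 → each gets rank 7.
Mo has value 152 mmHg → rank 3.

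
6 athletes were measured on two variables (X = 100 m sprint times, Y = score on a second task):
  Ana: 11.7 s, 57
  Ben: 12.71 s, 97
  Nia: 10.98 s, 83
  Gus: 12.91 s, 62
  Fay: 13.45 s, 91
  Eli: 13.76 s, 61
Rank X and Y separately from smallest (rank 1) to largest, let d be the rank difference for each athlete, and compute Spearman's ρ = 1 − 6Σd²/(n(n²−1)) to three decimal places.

Ranks of variable 1: 2, 3, 1, 4, 5, 6
Ranks of variable 2: 1, 6, 4, 3, 5, 2
d = r₁ − r₂: 1, -3, -3, 1, 0, 4
d²: 1, 9, 9, 1, 0, 16; Σd² = 36
ρ = 1 − 6·36/(6·35) = 1 − 216/210 = -0.029

-0.029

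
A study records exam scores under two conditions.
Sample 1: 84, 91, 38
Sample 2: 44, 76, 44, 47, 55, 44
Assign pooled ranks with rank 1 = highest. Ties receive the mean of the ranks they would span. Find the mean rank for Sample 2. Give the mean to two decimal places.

Sorted (descending): 91, 84, 76, 55, 47, 44, 44, 44, 38
The 3 values of 44 occupy positions 6–8 → average rank 7.
Sample 2 values → pooled ranks: 44→7, 76→3, 44→7, 47→5, 55→4, 44→7
Mean rank = (7 + 3 + 7 + 5 + 4 + 7) / 6 = 5.50

5.50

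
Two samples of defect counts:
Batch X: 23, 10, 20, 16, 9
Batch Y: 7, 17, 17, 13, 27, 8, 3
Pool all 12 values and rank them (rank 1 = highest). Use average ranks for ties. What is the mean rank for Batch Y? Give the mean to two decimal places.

Sorted (descending): 27, 23, 20, 17, 17, 16, 13, 10, 9, 8, 7, 3
The 2 values of 17 occupy positions 4–5 → average rank (4+5)/2 = 4.5.
Batch Y values → pooled ranks: 7→11, 17→4.5, 17→4.5, 13→7, 27→1, 8→10, 3→12
Mean rank = (11 + 4.5 + 4.5 + 7 + 1 + 10 + 12) / 7 = 7.14

7.14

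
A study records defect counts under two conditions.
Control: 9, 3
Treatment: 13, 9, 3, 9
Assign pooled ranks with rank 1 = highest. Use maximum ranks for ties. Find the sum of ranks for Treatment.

Sorted (descending): 13, 9, 9, 9, 3, 3
The 3 values of 9 occupy positions 2–4 → each gets rank 4.
The 2 values of 3 occupy positions 5–6 → each gets rank 6.
Treatment values → pooled ranks: 13→1, 9→4, 3→6, 9→4
Rank sum = 1 + 4 + 6 + 4 = 15

15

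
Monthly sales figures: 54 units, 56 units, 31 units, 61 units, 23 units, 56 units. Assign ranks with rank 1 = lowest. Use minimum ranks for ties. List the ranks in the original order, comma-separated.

Sorted (ascending): 23, 31, 54, 56, 56, 61
The 2 values of 56 occupy positions 4–5 → each gets rank 4.

3, 4, 2, 6, 1, 4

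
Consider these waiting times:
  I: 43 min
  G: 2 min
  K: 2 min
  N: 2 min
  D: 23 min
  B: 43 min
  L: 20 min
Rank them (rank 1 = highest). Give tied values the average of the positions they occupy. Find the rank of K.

Sorted (descending): 43, 43, 23, 20, 2, 2, 2
The 2 values of 43 occupy positions 1–2 → average rank (1+2)/2 = 1.5.
The 3 values of 2 occupy positions 5–7 → average rank 6.
K has value 2 min → rank 6.

6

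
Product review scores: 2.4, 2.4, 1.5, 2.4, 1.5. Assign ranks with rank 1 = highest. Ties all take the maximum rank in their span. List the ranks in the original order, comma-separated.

Sorted (descending): 2.4, 2.4, 2.4, 1.5, 1.5
The 3 values of 2.4 occupy positions 1–3 → each gets rank 3.
The 2 values of 1.5 occupy positions 4–5 → each gets rank 5.

3, 3, 5, 3, 5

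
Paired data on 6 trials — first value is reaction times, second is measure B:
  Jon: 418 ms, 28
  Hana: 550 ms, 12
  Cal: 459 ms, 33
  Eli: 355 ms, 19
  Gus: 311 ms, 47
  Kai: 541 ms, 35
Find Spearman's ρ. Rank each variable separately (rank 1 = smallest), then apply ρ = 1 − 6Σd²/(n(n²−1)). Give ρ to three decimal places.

Ranks of variable 1: 3, 6, 4, 2, 1, 5
Ranks of variable 2: 3, 1, 4, 2, 6, 5
d = r₁ − r₂: 0, 5, 0, 0, -5, 0
d²: 0, 25, 0, 0, 25, 0; Σd² = 50
ρ = 1 − 6·50/(6·35) = 1 − 300/210 = -0.429

-0.429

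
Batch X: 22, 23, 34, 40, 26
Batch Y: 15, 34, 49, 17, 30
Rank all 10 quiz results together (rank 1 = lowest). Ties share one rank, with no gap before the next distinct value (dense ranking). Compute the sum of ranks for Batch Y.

Sorted (ascending): 15, 17, 22, 23, 26, 30, 34, 34, 40, 49
The 2 values of 34 share dense rank 7.
Remaining distinct values take the next consecutive integers.
Batch Y values → pooled ranks: 15→1, 34→7, 49→9, 17→2, 30→6
Rank sum = 1 + 7 + 9 + 2 + 6 = 25

25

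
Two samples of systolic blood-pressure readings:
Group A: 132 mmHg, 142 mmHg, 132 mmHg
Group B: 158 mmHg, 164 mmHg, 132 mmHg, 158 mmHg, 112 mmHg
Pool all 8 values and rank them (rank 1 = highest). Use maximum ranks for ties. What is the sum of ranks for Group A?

18

Sorted (descending): 164, 158, 158, 142, 132, 132, 132, 112
The 2 values of 158 occupy positions 2–3 → each gets rank 3.
The 3 values of 132 occupy positions 5–7 → each gets rank 7.
Group A values → pooled ranks: 132→7, 142→4, 132→7
Rank sum = 7 + 4 + 7 = 18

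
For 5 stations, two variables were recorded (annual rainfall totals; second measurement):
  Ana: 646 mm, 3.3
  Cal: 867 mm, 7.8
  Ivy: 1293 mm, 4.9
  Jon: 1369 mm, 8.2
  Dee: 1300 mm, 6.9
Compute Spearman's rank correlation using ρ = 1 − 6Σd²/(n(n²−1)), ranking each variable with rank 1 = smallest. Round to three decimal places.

0.700

Ranks of variable 1: 1, 2, 3, 5, 4
Ranks of variable 2: 1, 4, 2, 5, 3
d = r₁ − r₂: 0, -2, 1, 0, 1
d²: 0, 4, 1, 0, 1; Σd² = 6
ρ = 1 − 6·6/(5·24) = 1 − 36/120 = 0.700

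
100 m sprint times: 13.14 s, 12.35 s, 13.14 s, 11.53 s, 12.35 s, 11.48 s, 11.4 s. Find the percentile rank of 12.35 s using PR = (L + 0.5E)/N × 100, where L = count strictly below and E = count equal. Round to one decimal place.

N = 7.
Strictly below 12.35: 3. Equal to 12.35: 2.
PR = (3 + 0.5·2)/7 × 100 = 57.1

57.1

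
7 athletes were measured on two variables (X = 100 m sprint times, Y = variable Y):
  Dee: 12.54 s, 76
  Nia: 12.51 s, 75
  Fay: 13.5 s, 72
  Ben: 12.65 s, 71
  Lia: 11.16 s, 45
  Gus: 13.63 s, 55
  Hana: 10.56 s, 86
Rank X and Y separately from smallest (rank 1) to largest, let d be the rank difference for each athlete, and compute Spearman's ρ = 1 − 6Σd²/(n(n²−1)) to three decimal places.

Ranks of variable 1: 4, 3, 6, 5, 2, 7, 1
Ranks of variable 2: 6, 5, 4, 3, 1, 2, 7
d = r₁ − r₂: -2, -2, 2, 2, 1, 5, -6
d²: 4, 4, 4, 4, 1, 25, 36; Σd² = 78
ρ = 1 − 6·78/(7·48) = 1 − 468/336 = -0.393

-0.393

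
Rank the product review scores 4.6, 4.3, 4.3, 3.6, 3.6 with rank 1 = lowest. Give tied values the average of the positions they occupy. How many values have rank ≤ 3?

2

Sorted (ascending): 3.6, 3.6, 4.3, 4.3, 4.6
The 2 values of 3.6 occupy positions 1–2 → average rank (1+2)/2 = 1.5.
The 2 values of 4.3 occupy positions 3–4 → average rank (3+4)/2 = 3.5.
Ranks ≤ 3: {1.5, 1.5} → 2 values.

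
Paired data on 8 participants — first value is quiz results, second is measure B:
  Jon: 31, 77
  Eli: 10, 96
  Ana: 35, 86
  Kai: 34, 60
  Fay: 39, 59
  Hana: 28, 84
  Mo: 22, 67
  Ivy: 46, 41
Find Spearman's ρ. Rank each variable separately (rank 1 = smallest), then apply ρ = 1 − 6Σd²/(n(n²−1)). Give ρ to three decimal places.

Ranks of variable 1: 4, 1, 6, 5, 7, 3, 2, 8
Ranks of variable 2: 5, 8, 7, 3, 2, 6, 4, 1
d = r₁ − r₂: -1, -7, -1, 2, 5, -3, -2, 7
d²: 1, 49, 1, 4, 25, 9, 4, 49; Σd² = 142
ρ = 1 − 6·142/(8·63) = 1 − 852/504 = -0.690

-0.690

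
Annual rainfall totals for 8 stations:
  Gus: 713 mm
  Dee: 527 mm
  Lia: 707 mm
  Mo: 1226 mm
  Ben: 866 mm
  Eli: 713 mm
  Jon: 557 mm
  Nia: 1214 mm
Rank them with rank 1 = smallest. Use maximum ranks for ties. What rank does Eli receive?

Sorted (ascending): 527, 557, 707, 713, 713, 866, 1214, 1226
The 2 values of 713 occupy positions 4–5 → each gets rank 5.
Eli has value 713 mm → rank 5.

5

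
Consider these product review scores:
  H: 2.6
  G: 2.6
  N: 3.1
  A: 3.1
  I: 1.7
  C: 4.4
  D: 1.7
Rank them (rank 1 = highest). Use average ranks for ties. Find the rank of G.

Sorted (descending): 4.4, 3.1, 3.1, 2.6, 2.6, 1.7, 1.7
The 2 values of 3.1 occupy positions 2–3 → average rank (2+3)/2 = 2.5.
The 2 values of 2.6 occupy positions 4–5 → average rank (4+5)/2 = 4.5.
The 2 values of 1.7 occupy positions 6–7 → average rank (6+7)/2 = 6.5.
G has value 2.6 → rank 4.5.

4.5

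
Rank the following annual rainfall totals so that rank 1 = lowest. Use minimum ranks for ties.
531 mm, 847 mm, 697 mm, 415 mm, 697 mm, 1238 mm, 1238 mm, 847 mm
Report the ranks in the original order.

Sorted (ascending): 415, 531, 697, 697, 847, 847, 1238, 1238
The 2 values of 697 occupy positions 3–4 → each gets rank 3.
The 2 values of 847 occupy positions 5–6 → each gets rank 5.
The 2 values of 1238 occupy positions 7–8 → each gets rank 7.

2, 5, 3, 1, 3, 7, 7, 5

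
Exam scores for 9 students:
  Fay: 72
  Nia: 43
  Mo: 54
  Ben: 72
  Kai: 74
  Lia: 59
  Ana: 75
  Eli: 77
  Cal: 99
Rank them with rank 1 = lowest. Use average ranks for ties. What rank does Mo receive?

Sorted (ascending): 43, 54, 59, 72, 72, 74, 75, 77, 99
The 2 values of 72 occupy positions 4–5 → average rank (4+5)/2 = 4.5.
Mo has value 54 → rank 2.

2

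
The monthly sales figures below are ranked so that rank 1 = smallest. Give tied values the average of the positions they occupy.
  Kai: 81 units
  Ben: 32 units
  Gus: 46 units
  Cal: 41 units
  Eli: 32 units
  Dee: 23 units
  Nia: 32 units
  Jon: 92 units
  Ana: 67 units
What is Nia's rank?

3

Sorted (ascending): 23, 32, 32, 32, 41, 46, 67, 81, 92
The 3 values of 32 occupy positions 2–4 → average rank 3.
Nia has value 32 units → rank 3.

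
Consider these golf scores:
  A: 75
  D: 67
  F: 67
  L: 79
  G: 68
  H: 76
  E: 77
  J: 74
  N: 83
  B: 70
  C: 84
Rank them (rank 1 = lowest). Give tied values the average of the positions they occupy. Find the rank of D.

Sorted (ascending): 67, 67, 68, 70, 74, 75, 76, 77, 79, 83, 84
The 2 values of 67 occupy positions 1–2 → average rank (1+2)/2 = 1.5.
D has value 67 → rank 1.5.

1.5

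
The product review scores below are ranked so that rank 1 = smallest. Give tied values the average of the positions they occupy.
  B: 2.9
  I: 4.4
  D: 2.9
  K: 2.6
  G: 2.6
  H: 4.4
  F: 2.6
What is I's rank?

6.5

Sorted (ascending): 2.6, 2.6, 2.6, 2.9, 2.9, 4.4, 4.4
The 3 values of 2.6 occupy positions 1–3 → average rank 2.
The 2 values of 2.9 occupy positions 4–5 → average rank (4+5)/2 = 4.5.
The 2 values of 4.4 occupy positions 6–7 → average rank (6+7)/2 = 6.5.
I has value 4.4 → rank 6.5.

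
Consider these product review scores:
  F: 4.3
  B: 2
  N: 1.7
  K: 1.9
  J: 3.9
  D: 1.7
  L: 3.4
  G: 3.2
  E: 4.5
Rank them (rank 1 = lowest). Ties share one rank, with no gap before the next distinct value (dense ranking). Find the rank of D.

Sorted (ascending): 1.7, 1.7, 1.9, 2, 3.2, 3.4, 3.9, 4.3, 4.5
The 2 values of 1.7 share dense rank 1.
Remaining distinct values take the next consecutive integers.
D has value 1.7 → rank 1.

1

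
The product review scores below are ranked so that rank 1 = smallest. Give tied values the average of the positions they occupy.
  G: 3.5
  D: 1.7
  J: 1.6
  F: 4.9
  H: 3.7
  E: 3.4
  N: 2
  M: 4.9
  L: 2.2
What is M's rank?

Sorted (ascending): 1.6, 1.7, 2, 2.2, 3.4, 3.5, 3.7, 4.9, 4.9
The 2 values of 4.9 occupy positions 8–9 → average rank (8+9)/2 = 8.5.
M has value 4.9 → rank 8.5.

8.5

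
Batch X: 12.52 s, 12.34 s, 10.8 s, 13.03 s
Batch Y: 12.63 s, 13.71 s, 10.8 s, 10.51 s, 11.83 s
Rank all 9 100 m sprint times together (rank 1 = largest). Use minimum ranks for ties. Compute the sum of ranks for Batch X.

18

Sorted (descending): 13.71, 13.03, 12.63, 12.52, 12.34, 11.83, 10.8, 10.8, 10.51
The 2 values of 10.8 occupy positions 7–8 → each gets rank 7.
Batch X values → pooled ranks: 12.52→4, 12.34→5, 10.8→7, 13.03→2
Rank sum = 4 + 5 + 7 + 2 = 18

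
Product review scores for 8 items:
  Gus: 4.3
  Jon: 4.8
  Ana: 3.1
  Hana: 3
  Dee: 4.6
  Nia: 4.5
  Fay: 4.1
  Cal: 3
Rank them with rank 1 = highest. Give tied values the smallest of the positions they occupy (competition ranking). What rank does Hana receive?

7

Sorted (descending): 4.8, 4.6, 4.5, 4.3, 4.1, 3.1, 3, 3
The 2 values of 3 occupy positions 7–8 → each gets rank 7.
Hana has value 3 → rank 7.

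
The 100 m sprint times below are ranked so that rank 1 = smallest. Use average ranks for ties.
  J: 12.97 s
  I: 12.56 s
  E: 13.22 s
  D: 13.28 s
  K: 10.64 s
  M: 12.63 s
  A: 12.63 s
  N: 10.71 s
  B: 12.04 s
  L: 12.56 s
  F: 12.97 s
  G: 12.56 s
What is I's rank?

Sorted (ascending): 10.64, 10.71, 12.04, 12.56, 12.56, 12.56, 12.63, 12.63, 12.97, 12.97, 13.22, 13.28
The 3 values of 12.56 occupy positions 4–6 → average rank 5.
The 2 values of 12.63 occupy positions 7–8 → average rank (7+8)/2 = 7.5.
The 2 values of 12.97 occupy positions 9–10 → average rank (9+10)/2 = 9.5.
I has value 12.56 s → rank 5.

5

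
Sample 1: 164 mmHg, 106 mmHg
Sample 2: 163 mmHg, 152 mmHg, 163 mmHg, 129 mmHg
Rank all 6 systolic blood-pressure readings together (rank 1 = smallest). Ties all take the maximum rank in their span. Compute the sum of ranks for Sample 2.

Sorted (ascending): 106, 129, 152, 163, 163, 164
The 2 values of 163 occupy positions 4–5 → each gets rank 5.
Sample 2 values → pooled ranks: 163→5, 152→3, 163→5, 129→2
Rank sum = 5 + 3 + 5 + 2 = 15

15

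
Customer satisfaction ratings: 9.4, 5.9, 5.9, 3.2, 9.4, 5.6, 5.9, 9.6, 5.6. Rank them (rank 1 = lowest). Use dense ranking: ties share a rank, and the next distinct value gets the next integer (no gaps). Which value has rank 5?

Sorted (ascending): 3.2, 5.6, 5.6, 5.9, 5.9, 5.9, 9.4, 9.4, 9.6
The 2 values of 5.6 share dense rank 2.
The 3 values of 5.9 share dense rank 3.
The 2 values of 9.4 share dense rank 4.
Remaining distinct values take the next consecutive integers.
Rank 5 → value 9.6.

9.6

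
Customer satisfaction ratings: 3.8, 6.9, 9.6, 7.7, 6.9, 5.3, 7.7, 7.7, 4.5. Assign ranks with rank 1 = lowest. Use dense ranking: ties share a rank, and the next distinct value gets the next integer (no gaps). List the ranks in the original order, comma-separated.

Sorted (ascending): 3.8, 4.5, 5.3, 6.9, 6.9, 7.7, 7.7, 7.7, 9.6
The 2 values of 6.9 share dense rank 4.
The 3 values of 7.7 share dense rank 5.
Remaining distinct values take the next consecutive integers.

1, 4, 6, 5, 4, 3, 5, 5, 2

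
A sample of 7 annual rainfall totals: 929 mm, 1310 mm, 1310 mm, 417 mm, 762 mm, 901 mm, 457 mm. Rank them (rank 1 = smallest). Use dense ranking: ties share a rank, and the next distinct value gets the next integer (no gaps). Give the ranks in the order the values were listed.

5, 6, 6, 1, 3, 4, 2

Sorted (ascending): 417, 457, 762, 901, 929, 1310, 1310
The 2 values of 1310 share dense rank 6.
Remaining distinct values take the next consecutive integers.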